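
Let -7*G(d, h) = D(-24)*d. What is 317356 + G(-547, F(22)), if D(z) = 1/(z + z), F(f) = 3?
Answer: 106631069/336 ≈ 3.1735e+5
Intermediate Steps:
D(z) = 1/(2*z)
G(d, h) = d/336 (G(d, h) = -(1/2)/(-24)*d/7 = -(1/2)*(-1/24)*d/7 = -(-1)*d/336 = d/336)
317356 + G(-547, F(22)) = 317356 + (1/336)*(-547) = 317356 - 547/336 = 106631069/336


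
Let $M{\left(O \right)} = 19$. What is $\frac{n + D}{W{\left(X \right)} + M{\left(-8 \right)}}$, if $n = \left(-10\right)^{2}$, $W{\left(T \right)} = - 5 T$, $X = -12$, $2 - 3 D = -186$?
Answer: $\frac{488}{237} \approx 2.0591$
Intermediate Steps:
$D = \frac{188}{3}$ ($D = \frac{2}{3} - -62 = \frac{2}{3} + 62 = \frac{188}{3} \approx 62.667$)
$n = 100$
$\frac{n + D}{W{\left(X \right)} + M{\left(-8 \right)}} = \frac{100 + \frac{188}{3}}{\left(-5\right) \left(-12\right) + 19} = \frac{488}{3 \left(60 + 19\right)} = \frac{488}{3 \cdot 79} = \frac{488}{3} \cdot \frac{1}{79} = \frac{488}{237}$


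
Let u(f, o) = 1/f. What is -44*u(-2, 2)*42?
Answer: 924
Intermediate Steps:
-44*u(-2, 2)*42 = -44/(-2)*42 = -44*(-½)*42 = 22*42 = 924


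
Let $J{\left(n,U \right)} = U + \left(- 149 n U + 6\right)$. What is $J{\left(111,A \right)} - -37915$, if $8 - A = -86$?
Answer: $-1516651$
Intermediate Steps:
$A = 94$ ($A = 8 - -86 = 8 + 86 = 94$)
$J{\left(n,U \right)} = 6 + U - 149 U n$ ($J{\left(n,U \right)} = U - \left(-6 + 149 U n\right) = 6 + U - 149 U n$)
$J{\left(111,A \right)} - -37915 = \left(6 + 94 - 14006 \cdot 111\right) - -37915 = \left(6 + 94 - 1554666\right) + 37915 = -1554566 + 37915 = -1516651$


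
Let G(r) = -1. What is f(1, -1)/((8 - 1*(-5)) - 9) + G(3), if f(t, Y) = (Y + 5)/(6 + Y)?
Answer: -4/5 ≈ -0.80000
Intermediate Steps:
f(t, Y) = (5 + Y)/(6 + Y)
f(1, -1)/((8 - 1*(-5)) - 9) + G(3) = ((5 - 1)/(6 - 1))/((8 - 1*(-5)) - 9) - 1 = (4/5)/((8 + 5) - 9) - 1 = ((1/5)*4)/(13 - 9) - 1 = (4/5)/4 - 1 = (1/4)*(4/5) - 1 = 1/5 - 1 = -4/5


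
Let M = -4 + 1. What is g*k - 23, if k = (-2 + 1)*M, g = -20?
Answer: -83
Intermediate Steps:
M = -3
k = 3 (k = (-2 + 1)*(-3) = -1*(-3) = 3)
g*k - 23 = -20*3 - 23 = -60 - 23 = -83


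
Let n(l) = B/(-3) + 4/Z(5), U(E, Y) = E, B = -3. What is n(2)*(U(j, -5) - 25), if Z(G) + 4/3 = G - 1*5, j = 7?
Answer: 36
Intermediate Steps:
Z(G) = -19/3 + G (Z(G) = -4/3 + (G - 1*5) = -4/3 + (G - 5) = -4/3 + (-5 + G) = -19/3 + G)
n(l) = -2 (n(l) = -3/(-3) + 4/(-19/3 + 5) = -3*(-⅓) + 4/(-4/3) = 1 + 4*(-¾) = 1 - 3 = -2)
n(2)*(U(j, -5) - 25) = -2*(7 - 25) = -2*(-18) = 36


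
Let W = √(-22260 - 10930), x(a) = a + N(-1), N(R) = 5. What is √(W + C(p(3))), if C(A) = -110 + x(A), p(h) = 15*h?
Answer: √(-60 + I*√33190) ≈ 8.1181 + 11.221*I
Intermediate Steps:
x(a) = 5 + a (x(a) = a + 5 = 5 + a)
W = I*√33190 (W = √(-33190) = I*√33190 ≈ 182.18*I)
C(A) = -105 + A (C(A) = -110 + (5 + A) = -105 + A)
√(W + C(p(3))) = √(I*√33190 + (-105 + 15*3)) = √(I*√33190 + (-105 + 45)) = √(I*√33190 - 60) = √(-60 + I*√33190)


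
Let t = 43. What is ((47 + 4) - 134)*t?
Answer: -3569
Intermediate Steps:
((47 + 4) - 134)*t = ((47 + 4) - 134)*43 = (51 - 134)*43 = -83*43 = -3569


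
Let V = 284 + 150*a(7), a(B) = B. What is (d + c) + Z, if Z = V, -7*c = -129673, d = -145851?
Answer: -881946/7 ≈ -1.2599e+5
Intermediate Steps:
c = 129673/7 (c = -⅐*(-129673) = 129673/7 ≈ 18525.)
V = 1334 (V = 284 + 150*7 = 284 + 1050 = 1334)
Z = 1334
(d + c) + Z = (-145851 + 129673/7) + 1334 = -891284/7 + 1334 = -881946/7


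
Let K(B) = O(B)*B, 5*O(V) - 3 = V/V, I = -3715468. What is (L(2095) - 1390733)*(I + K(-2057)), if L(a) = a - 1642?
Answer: 5167828695808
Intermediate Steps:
O(V) = 4/5 (O(V) = 3/5 + (V/V)/5 = 3/5 + (1/5)*1 = 3/5 + 1/5 = 4/5)
L(a) = -1642 + a
K(B) = 4*B/5
(L(2095) - 1390733)*(I + K(-2057)) = ((-1642 + 2095) - 1390733)*(-3715468 + (4/5)*(-2057)) = (453 - 1390733)*(-3715468 - 8228/5) = -1390280*(-18585568/5) = 5167828695808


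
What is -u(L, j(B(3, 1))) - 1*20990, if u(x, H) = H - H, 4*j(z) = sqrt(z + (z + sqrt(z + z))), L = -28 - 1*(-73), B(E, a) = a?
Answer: -20990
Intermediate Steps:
L = 45 (L = -28 + 73 = 45)
j(z) = sqrt(2*z + sqrt(2)*sqrt(z))/4 (j(z) = sqrt(z + (z + sqrt(z + z)))/4 = sqrt(z + (z + sqrt(2*z)))/4 = sqrt(z + (z + sqrt(2)*sqrt(z)))/4 = sqrt(2*z + sqrt(2)*sqrt(z))/4)
u(x, H) = 0
-u(L, j(B(3, 1))) - 1*20990 = -1*0 - 1*20990 = 0 - 20990 = -20990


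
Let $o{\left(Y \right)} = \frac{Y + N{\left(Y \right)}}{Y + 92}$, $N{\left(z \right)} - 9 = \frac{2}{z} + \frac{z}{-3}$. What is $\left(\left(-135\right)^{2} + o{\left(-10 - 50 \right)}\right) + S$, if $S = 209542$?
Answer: $\frac{218655389}{960} \approx 2.2777 \cdot 10^{5}$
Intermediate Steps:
$N{\left(z \right)} = 9 + \frac{2}{z} - \frac{z}{3}$ ($N{\left(z \right)} = 9 + \left(\frac{2}{z} + \frac{z}{-3}\right) = 9 + \left(\frac{2}{z} + z \left(- \frac{1}{3}\right)\right) = 9 - \left(- \frac{2}{z} + \frac{z}{3}\right) = 9 + \frac{2}{z} - \frac{z}{3}$)
$o{\left(Y \right)} = \frac{9 + \frac{2}{Y} + \frac{2 Y}{3}}{92 + Y}$ ($o{\left(Y \right)} = \frac{Y + \left(9 + \frac{2}{Y} - \frac{Y}{3}\right)}{Y + 92} = \frac{9 + \frac{2}{Y} + \frac{2 Y}{3}}{92 + Y}$)
$\left(\left(-135\right)^{2} + o{\left(-10 - 50 \right)}\right) + S = \left(\left(-135\right)^{2} + \frac{6 + 2 \left(-10 - 50\right)^{2} + 27 \left(-10 - 50\right)}{3 \left(-10 - 50\right) \left(92 - 60\right)}\right) + 209542 = \left(18225 + \frac{6 + 2 \left(-10 - 50\right)^{2} + 27 \left(-10 - 50\right)}{3 \left(-10 - 50\right) \left(92 - 60\right)}\right) + 209542 = \left(18225 + \frac{6 + 2 \left(-60\right)^{2} + 27 \left(-60\right)}{3 \left(-60\right) \left(92 - 60\right)}\right) + 209542 = \left(18225 + \frac{1}{3} \left(- \frac{1}{60}\right) \frac{1}{32} \left(6 + 2 \cdot 3600 - 1620\right)\right) + 209542 = \left(18225 + \frac{1}{3} \left(- \frac{1}{60}\right) \frac{1}{32} \left(6 + 7200 - 1620\right)\right) + 209542 = \left(18225 + \frac{1}{3} \left(- \frac{1}{60}\right) \frac{1}{32} \cdot 5586\right) + 209542 = \left(18225 - \frac{931}{960}\right) + 209542 = \frac{17495069}{960} + 209542 = \frac{218655389}{960}$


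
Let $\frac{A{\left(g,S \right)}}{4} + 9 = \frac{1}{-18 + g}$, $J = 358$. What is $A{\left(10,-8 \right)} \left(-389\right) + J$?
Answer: $\frac{29113}{2} \approx 14557.0$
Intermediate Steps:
$A{\left(g,S \right)} = -36 + \frac{4}{-18 + g}$
$A{\left(10,-8 \right)} \left(-389\right) + J = \frac{4 \left(163 - 90\right)}{-18 + 10} \left(-389\right) + 358 = \frac{4 \left(163 - 90\right)}{-8} \left(-389\right) + 358 = 4 \left(- \frac{1}{8}\right) 73 \left(-389\right) + 358 = \left(- \frac{73}{2}\right) \left(-389\right) + 358 = \frac{28397}{2} + 358 = \frac{29113}{2}$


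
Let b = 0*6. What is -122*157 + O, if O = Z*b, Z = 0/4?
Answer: -19154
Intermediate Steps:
Z = 0 (Z = 0*(¼) = 0)
b = 0
O = 0 (O = 0*0 = 0)
-122*157 + O = -122*157 + 0 = -19154 + 0 = -19154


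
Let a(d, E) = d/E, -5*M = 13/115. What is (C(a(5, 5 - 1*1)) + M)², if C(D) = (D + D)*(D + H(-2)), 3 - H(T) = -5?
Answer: 11293525441/21160000 ≈ 533.72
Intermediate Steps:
H(T) = 8 (H(T) = 3 - 1*(-5) = 3 + 5 = 8)
M = -13/575 (M = -13/(5*115) = -⅕*13/115 = -13/575 ≈ -0.022609)
C(D) = 2*D*(8 + D) (C(D) = (D + D)*(D + 8) = (2*D)*(8 + D) = 2*D*(8 + D))
(C(a(5, 5 - 1*1)) + M)² = (2*(5/(5 - 1*1))*(8 + 5/(5 - 1*1)) - 13/575)² = (2*(5/(5 - 1))*(8 + 5/(5 - 1)) - 13/575)² = (2*(5/4)*(8 + 5/4) - 13/575)² = (2*(5/4)*(37/4) - 13/575)² = (185/8 - 13/575)² = (106271/4600)² = 11293525441/21160000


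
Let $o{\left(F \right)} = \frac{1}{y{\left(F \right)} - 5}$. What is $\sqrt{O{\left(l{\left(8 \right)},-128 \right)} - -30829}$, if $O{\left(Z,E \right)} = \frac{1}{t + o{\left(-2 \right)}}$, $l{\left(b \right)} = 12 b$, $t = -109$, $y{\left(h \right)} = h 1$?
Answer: $\frac{\sqrt{4498689659}}{382} \approx 175.58$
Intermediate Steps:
$y{\left(h \right)} = h$
$o{\left(F \right)} = \frac{1}{-5 + F}$ ($o{\left(F \right)} = \frac{1}{F - 5} = \frac{1}{-5 + F}$)
$O{\left(Z,E \right)} = - \frac{7}{764}$ ($O{\left(Z,E \right)} = \frac{1}{-109 + \frac{1}{-5 - 2}} = \frac{1}{-109 + \frac{1}{-7}} = \frac{1}{-109 - \frac{1}{7}} = \frac{1}{- \frac{764}{7}} = - \frac{7}{764}$)
$\sqrt{O{\left(l{\left(8 \right)},-128 \right)} - -30829} = \sqrt{- \frac{7}{764} - -30829} = \sqrt{- \frac{7}{764} + 30829} = \sqrt{\frac{23553349}{764}} = \frac{\sqrt{4498689659}}{382}$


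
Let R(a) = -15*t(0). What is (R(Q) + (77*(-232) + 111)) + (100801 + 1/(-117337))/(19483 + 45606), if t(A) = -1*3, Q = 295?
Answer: -135230330573108/7637347993 ≈ -17706.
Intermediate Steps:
t(A) = -3
R(a) = 45 (R(a) = -15*(-3) = 45)
(R(Q) + (77*(-232) + 111)) + (100801 + 1/(-117337))/(19483 + 45606) = (45 + (77*(-232) + 111)) + (100801 + 1/(-117337))/(19483 + 45606) = (45 + (-17864 + 111)) + (100801 - 1/117337)/65089 = (45 - 17753) + (11827686936/117337)*(1/65089) = -17708 + 11827686936/7637347993 = -135230330573108/7637347993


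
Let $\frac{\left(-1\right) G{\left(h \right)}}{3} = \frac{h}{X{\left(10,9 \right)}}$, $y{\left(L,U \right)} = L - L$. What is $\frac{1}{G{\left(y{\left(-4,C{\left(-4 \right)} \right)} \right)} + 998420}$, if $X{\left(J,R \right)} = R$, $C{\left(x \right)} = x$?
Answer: $\frac{1}{998420} \approx 1.0016 \cdot 10^{-6}$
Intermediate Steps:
$y{\left(L,U \right)} = 0$
$G{\left(h \right)} = - \frac{h}{3}$ ($G{\left(h \right)} = - 3 \frac{h}{9} = - \frac{h}{3}$)
$\frac{1}{G{\left(y{\left(-4,C{\left(-4 \right)} \right)} \right)} + 998420} = \frac{1}{\left(- \frac{1}{3}\right) 0 + 998420} = \frac{1}{0 + 998420} = \frac{1}{998420}$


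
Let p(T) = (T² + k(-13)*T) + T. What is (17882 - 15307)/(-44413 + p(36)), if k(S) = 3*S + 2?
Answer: -2575/44413 ≈ -0.057979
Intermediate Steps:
k(S) = 2 + 3*S
p(T) = T² - 36*T (p(T) = (T² + (2 + 3*(-13))*T) + T = (T² + (2 - 39)*T) + T = (T² - 37*T) + T = T² - 36*T)
(17882 - 15307)/(-44413 + p(36)) = (17882 - 15307)/(-44413 + 36*(-36 + 36)) = 2575/(-44413 + 36*0) = 2575/(-44413 + 0) = 2575/(-44413) = 2575*(-1/44413) = -2575/44413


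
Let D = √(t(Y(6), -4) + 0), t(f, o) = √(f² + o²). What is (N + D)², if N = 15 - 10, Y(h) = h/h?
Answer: (5 + 17^(¼))² ≈ 49.429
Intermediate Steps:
Y(h) = 1
N = 5
D = 17^(¼) (D = √(√(1² + (-4)²) + 0) = √(√(1 + 16) + 0) = √(√17 + 0) = √(√17) = 17^(¼) ≈ 2.0305)
(N + D)² = (5 + 17^(¼))²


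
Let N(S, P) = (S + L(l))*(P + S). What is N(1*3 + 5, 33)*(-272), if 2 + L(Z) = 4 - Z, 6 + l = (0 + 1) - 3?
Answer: -200736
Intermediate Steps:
l = -8 (l = -6 + ((0 + 1) - 3) = -6 + (1 - 3) = -6 - 2 = -8)
L(Z) = 2 - Z (L(Z) = -2 + (4 - Z) = 2 - Z)
N(S, P) = (10 + S)*(P + S) (N(S, P) = (S + (2 - 1*(-8)))*(P + S) = (S + (2 + 8))*(P + S) = (S + 10)*(P + S) = (10 + S)*(P + S))
N(1*3 + 5, 33)*(-272) = ((1*3 + 5)² + 10*33 + 10*(1*3 + 5) + 33*(1*3 + 5))*(-272) = ((3 + 5)² + 330 + 10*(3 + 5) + 33*(3 + 5))*(-272) = (8² + 330 + 10*8 + 33*8)*(-272) = (64 + 330 + 80 + 264)*(-272) = 738*(-272) = -200736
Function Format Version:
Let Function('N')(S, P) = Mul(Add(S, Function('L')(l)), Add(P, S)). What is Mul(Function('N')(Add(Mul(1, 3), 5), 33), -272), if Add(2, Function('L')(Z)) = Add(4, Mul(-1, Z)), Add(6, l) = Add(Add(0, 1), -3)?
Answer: -200736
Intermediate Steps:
l = -8 (l = Add(-6, Add(Add(0, 1), -3)) = Add(-6, Add(1, -3)) = Add(-6, -2) = -8)
Function('L')(Z) = Add(2, Mul(-1, Z)) (Function('L')(Z) = Add(-2, Add(4, Mul(-1, Z))) = Add(2, Mul(-1, Z)))
Function('N')(S, P) = Mul(Add(10, S), Add(P, S)) (Function('N')(S, P) = Mul(Add(S, Add(2, Mul(-1, -8))), Add(P, S)) = Mul(Add(S, Add(2, 8)), Add(P, S)) = Mul(Add(S, 10), Add(P, S)) = Mul(Add(10, S), Add(P, S)))
Mul(Function('N')(Add(Mul(1, 3), 5), 33), -272) = Mul(Add(Pow(Add(Mul(1, 3), 5), 2), Mul(10, 33), Mul(10, Add(Mul(1, 3), 5)), Mul(33, Add(Mul(1, 3), 5))), -272) = Mul(Add(Pow(Add(3, 5), 2), 330, Mul(10, Add(3, 5)), Mul(33, Add(3, 5))), -272) = Mul(Add(Pow(8, 2), 330, Mul(10, 8), Mul(33, 8)), -272) = Mul(Add(64, 330, 80, 264), -272) = Mul(738, -272) = -200736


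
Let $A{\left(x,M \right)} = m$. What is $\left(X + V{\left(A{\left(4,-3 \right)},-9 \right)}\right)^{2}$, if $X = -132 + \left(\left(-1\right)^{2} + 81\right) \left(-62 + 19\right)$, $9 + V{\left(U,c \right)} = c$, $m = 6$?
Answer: $13512976$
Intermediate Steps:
$A{\left(x,M \right)} = 6$
$V{\left(U,c \right)} = -9 + c$
$X = -3658$ ($X = -132 + \left(1 + 81\right) \left(-43\right) = -132 + 82 \left(-43\right) = -132 - 3526 = -3658$)
$\left(X + V{\left(A{\left(4,-3 \right)},-9 \right)}\right)^{2} = \left(-3658 - 18\right)^{2} = \left(-3676\right)^{2} = 13512976$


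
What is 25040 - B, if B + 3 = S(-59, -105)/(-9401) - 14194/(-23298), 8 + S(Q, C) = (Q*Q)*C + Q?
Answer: 2738189984582/109512249 ≈ 25004.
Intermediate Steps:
S(Q, C) = -8 + Q + C*Q**2 (S(Q, C) = -8 + ((Q*Q)*C + Q) = -8 + (Q**2*C + Q) = -8 + (C*Q**2 + Q) = -8 + (Q + C*Q**2) = -8 + Q + C*Q**2)
B = 3996730378/109512249 (B = -3 + ((-8 - 59 - 105*(-59)**2)/(-9401) - 14194/(-23298)) = -3 + ((-8 - 59 - 105*3481)*(-1/9401) - 14194*(-1/23298)) = -3 + ((-8 - 59 - 365505)*(-1/9401) + 7097/11649) = -3 + (-365572*(-1/9401) + 7097/11649) = -3 + (365572/9401 + 7097/11649) = -3 + 4325267125/109512249 = 3996730378/109512249 ≈ 36.496)
25040 - B = 25040 - 1*3996730378/109512249 = 25040 - 3996730378/109512249 = 2738189984582/109512249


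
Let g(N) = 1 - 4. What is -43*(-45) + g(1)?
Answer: 1932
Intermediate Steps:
g(N) = -3
-43*(-45) + g(1) = -43*(-45) - 3 = 1935 - 3 = 1932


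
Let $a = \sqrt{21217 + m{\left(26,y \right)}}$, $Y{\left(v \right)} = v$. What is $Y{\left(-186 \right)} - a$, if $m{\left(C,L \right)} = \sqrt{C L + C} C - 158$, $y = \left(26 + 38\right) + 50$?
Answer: $-186 - \sqrt{21059 + 26 \sqrt{2990}} \approx -335.94$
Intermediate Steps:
$y = 114$ ($y = 64 + 50 = 114$)
$m{\left(C,L \right)} = -158 + C \sqrt{C + C L}$ ($m{\left(C,L \right)} = \sqrt{C + C L} C - 158 = C \sqrt{C + C L} - 158 = -158 + C \sqrt{C + C L}$)
$a = \sqrt{21059 + 26 \sqrt{2990}}$ ($a = \sqrt{21217 - \left(158 - 26 \sqrt{26 \left(1 + 114\right)}\right)} = \sqrt{21217 - \left(158 - 26 \sqrt{26 \cdot 115}\right)} = \sqrt{21217 - \left(158 - 26 \sqrt{2990}\right)} = \sqrt{21059 + 26 \sqrt{2990}} \approx 149.94$)
$Y{\left(-186 \right)} - a = -186 - \sqrt{21059 + 26 \sqrt{2990}}$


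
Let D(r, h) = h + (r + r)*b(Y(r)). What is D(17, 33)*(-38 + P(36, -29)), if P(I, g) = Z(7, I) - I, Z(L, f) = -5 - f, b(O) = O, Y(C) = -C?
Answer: 62675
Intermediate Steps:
D(r, h) = h - 2*r² (D(r, h) = h + (r + r)*(-r) = h + (2*r)*(-r) = h - 2*r²)
P(I, g) = -5 - 2*I (P(I, g) = (-5 - I) - I = -5 - 2*I)
D(17, 33)*(-38 + P(36, -29)) = (33 - 2*17²)*(-38 + (-5 - 2*36)) = (33 - 2*289)*(-38 + (-5 - 72)) = (33 - 578)*(-38 - 77) = -545*(-115) = 62675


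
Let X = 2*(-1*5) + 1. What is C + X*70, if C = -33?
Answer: -663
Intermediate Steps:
X = -9 (X = 2*(-5) + 1 = -10 + 1 = -9)
C + X*70 = -33 - 9*70 = -33 - 630 = -663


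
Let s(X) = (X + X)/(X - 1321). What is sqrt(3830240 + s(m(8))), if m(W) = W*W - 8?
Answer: 4*sqrt(383077853895)/1265 ≈ 1957.1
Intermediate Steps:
m(W) = -8 + W**2 (m(W) = W**2 - 8 = -8 + W**2)
s(X) = 2*X/(-1321 + X) (s(X) = (2*X)/(-1321 + X) = 2*X/(-1321 + X))
sqrt(3830240 + s(m(8))) = sqrt(3830240 + 2*(-8 + 8**2)/(-1321 + (-8 + 8**2))) = sqrt(3830240 + 2*(-8 + 64)/(-1321 + (-8 + 64))) = sqrt(3830240 + 2*56/(-1321 + 56)) = sqrt(3830240 + 2*56/(-1265)) = sqrt(3830240 + 2*56*(-1/1265)) = sqrt(3830240 - 112/1265) = sqrt(4845253488/1265) = 4*sqrt(383077853895)/1265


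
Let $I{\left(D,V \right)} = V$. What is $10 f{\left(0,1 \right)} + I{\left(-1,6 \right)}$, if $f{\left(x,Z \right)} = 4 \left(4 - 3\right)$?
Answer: $46$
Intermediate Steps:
$f{\left(x,Z \right)} = 4$ ($f{\left(x,Z \right)} = 4 \cdot 1 = 4$)
$10 f{\left(0,1 \right)} + I{\left(-1,6 \right)} = 10 \cdot 4 + 6 = 40 + 6 = 46$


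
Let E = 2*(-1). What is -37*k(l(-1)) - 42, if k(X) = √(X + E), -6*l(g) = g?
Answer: -42 - 37*I*√66/6 ≈ -42.0 - 50.098*I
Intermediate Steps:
E = -2
l(g) = -g/6
k(X) = √(-2 + X) (k(X) = √(X - 2) = √(-2 + X))
-37*k(l(-1)) - 42 = -37*√(-2 - ⅙*(-1)) - 42 = -37*√(-2 + ⅙) - 42 = -37*I*√66/6 - 42 = -42 - 37*I*√66/6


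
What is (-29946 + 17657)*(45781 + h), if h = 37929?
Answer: -1028712190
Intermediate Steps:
(-29946 + 17657)*(45781 + h) = (-29946 + 17657)*(45781 + 37929) = -12289*83710 = -1028712190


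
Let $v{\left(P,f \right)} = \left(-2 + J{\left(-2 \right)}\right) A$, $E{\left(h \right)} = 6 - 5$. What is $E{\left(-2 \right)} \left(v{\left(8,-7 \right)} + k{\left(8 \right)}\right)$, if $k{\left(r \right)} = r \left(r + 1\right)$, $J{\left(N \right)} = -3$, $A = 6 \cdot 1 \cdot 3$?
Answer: $-18$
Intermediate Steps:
$A = 18$ ($A = 6 \cdot 3 = 18$)
$k{\left(r \right)} = r \left(1 + r\right)$
$E{\left(h \right)} = 1$ ($E{\left(h \right)} = 6 - 5 = 1$)
$v{\left(P,f \right)} = -90$ ($v{\left(P,f \right)} = \left(-2 - 3\right) 18 = \left(-5\right) 18 = -90$)
$E{\left(-2 \right)} \left(v{\left(8,-7 \right)} + k{\left(8 \right)}\right) = 1 \left(-90 + 8 \left(1 + 8\right)\right) = 1 \left(-90 + 8 \cdot 9\right) = 1 \left(-90 + 72\right) = 1 \left(-18\right) = -18$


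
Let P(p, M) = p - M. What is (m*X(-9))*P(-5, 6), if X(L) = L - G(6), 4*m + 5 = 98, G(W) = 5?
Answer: 7161/2 ≈ 3580.5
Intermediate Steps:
m = 93/4 (m = -5/4 + (¼)*98 = -5/4 + 49/2 = 93/4 ≈ 23.250)
X(L) = -5 + L (X(L) = L - 1*5 = L - 5 = -5 + L)
(m*X(-9))*P(-5, 6) = (93*(-5 - 9)/4)*(-5 - 1*6) = ((93/4)*(-14))*(-5 - 6) = -651/2*(-11) = 7161/2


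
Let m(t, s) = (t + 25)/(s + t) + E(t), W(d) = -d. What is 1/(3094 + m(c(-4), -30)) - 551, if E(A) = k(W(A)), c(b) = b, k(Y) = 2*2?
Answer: -58026327/105311 ≈ -551.00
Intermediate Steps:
k(Y) = 4
E(A) = 4
m(t, s) = 4 + (25 + t)/(s + t) (m(t, s) = (t + 25)/(s + t) + 4 = (25 + t)/(s + t) + 4 = 4 + (25 + t)/(s + t))
1/(3094 + m(c(-4), -30)) - 551 = 1/(3094 + (25 + 4*(-30) + 5*(-4))/(-30 - 4)) - 551 = 1/(3094 + (25 - 120 - 20)/(-34)) - 551 = 1/(3094 - 1/34*(-115)) - 551 = 1/(3094 + 115/34) - 551 = 1/(105311/34) - 551 = 34/105311 - 551 = -58026327/105311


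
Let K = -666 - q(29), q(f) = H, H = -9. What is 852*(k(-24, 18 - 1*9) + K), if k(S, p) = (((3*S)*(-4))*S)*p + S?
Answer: -53581428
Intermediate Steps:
q(f) = -9
K = -657 (K = -666 - 1*(-9) = -666 + 9 = -657)
k(S, p) = S - 12*p*S² (k(S, p) = ((-12*S)*S)*p + S = (-12*S²)*p + S = -12*p*S² + S = S - 12*p*S²)
852*(k(-24, 18 - 1*9) + K) = 852*(-24*(1 - 12*(-24)*(18 - 1*9)) - 657) = 852*(-24*(1 - 12*(-24)*(18 - 9)) - 657) = 852*(-24*(1 - 12*(-24)*9) - 657) = 852*(-24*(1 + 2592) - 657) = 852*(-24*2593 - 657) = 852*(-62232 - 657) = 852*(-62889) = -53581428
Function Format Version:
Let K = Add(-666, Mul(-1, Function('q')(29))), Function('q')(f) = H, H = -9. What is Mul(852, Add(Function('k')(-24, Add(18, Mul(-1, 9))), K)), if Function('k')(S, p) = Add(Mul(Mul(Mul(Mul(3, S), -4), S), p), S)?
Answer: -53581428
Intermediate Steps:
Function('q')(f) = -9
K = -657 (K = Add(-666, Mul(-1, -9)) = Add(-666, 9) = -657)
Function('k')(S, p) = Add(S, Mul(-12, p, Pow(S, 2))) (Function('k')(S, p) = Add(Mul(Mul(Mul(-12, S), S), p), S) = Add(Mul(Mul(-12, Pow(S, 2)), p), S) = Add(Mul(-12, p, Pow(S, 2)), S) = Add(S, Mul(-12, p, Pow(S, 2))))
Mul(852, Add(Function('k')(-24, Add(18, Mul(-1, 9))), K)) = Mul(852, Add(Mul(-24, Add(1, Mul(-12, -24, Add(18, Mul(-1, 9))))), -657)) = Mul(852, Add(Mul(-24, Add(1, Mul(-12, -24, Add(18, -9)))), -657)) = Mul(852, Add(Mul(-24, Add(1, Mul(-12, -24, 9))), -657)) = Mul(852, Add(Mul(-24, Add(1, 2592)), -657)) = Mul(852, Add(Mul(-24, 2593), -657)) = Mul(852, Add(-62232, -657)) = Mul(852, -62889) = -53581428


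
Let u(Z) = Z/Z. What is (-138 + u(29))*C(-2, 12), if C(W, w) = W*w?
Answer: 3288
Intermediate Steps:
u(Z) = 1
(-138 + u(29))*C(-2, 12) = (-138 + 1)*(-2*12) = -137*(-24) = 3288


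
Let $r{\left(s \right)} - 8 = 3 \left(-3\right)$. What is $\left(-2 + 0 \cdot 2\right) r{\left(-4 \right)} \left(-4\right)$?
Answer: $-8$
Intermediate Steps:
$r{\left(s \right)} = -1$ ($r{\left(s \right)} = 8 + 3 \left(-3\right) = 8 - 9 = -1$)
$\left(-2 + 0 \cdot 2\right) r{\left(-4 \right)} \left(-4\right) = \left(-2 + 0 \cdot 2\right) \left(-1\right) \left(-4\right) = \left(-2 + 0\right) \left(-1\right) \left(-4\right) = \left(-2\right) \left(-1\right) \left(-4\right) = 2 \left(-4\right) = -8$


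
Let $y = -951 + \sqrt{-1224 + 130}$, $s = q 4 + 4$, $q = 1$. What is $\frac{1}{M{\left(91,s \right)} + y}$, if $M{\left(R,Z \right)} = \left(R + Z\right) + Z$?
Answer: $- \frac{422}{356715} - \frac{i \sqrt{1094}}{713430} \approx -0.001183 - 4.6361 \cdot 10^{-5} i$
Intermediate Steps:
$s = 8$ ($s = 1 \cdot 4 + 4 = 4 + 4 = 8$)
$M{\left(R,Z \right)} = R + 2 Z$
$y = -951 + i \sqrt{1094}$ ($y = -951 + \sqrt{-1094} = -951 + i \sqrt{1094} \approx -951.0 + 33.076 i$)
$\frac{1}{M{\left(91,s \right)} + y} = \frac{1}{\left(91 + 2 \cdot 8\right) - \left(951 - i \sqrt{1094}\right)} = \frac{1}{\left(91 + 16\right) - \left(951 - i \sqrt{1094}\right)} = \frac{1}{107 - \left(951 - i \sqrt{1094}\right)} = \frac{1}{-844 + i \sqrt{1094}}$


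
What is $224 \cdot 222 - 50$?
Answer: $49678$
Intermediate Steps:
$224 \cdot 222 - 50 = 49728 - 50 = 49678$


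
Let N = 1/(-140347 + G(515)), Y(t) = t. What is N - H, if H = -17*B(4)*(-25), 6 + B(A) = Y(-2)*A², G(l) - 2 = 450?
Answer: 2259304249/139895 ≈ 16150.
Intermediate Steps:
G(l) = 452 (G(l) = 2 + 450 = 452)
B(A) = -6 - 2*A²
N = -1/139895 (N = 1/(-140347 + 452) = 1/(-139895) = -1/139895 ≈ -7.1482e-6)
H = -16150 (H = -17*(-6 - 2*4²)*(-25) = -17*(-6 - 2*16)*(-25) = -17*(-6 - 32)*(-25) = -17*(-38)*(-25) = 646*(-25) = -16150)
N - H = -1/139895 - 1*(-16150) = -1/139895 + 16150 = 2259304249/139895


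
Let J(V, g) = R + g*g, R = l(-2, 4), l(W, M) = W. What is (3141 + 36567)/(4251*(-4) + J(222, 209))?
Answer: 39708/26675 ≈ 1.4886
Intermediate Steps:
R = -2
J(V, g) = -2 + g² (J(V, g) = -2 + g*g = -2 + g²)
(3141 + 36567)/(4251*(-4) + J(222, 209)) = (3141 + 36567)/(4251*(-4) + (-2 + 209²)) = 39708/(-17004 + (-2 + 43681)) = 39708/(-17004 + 43679) = 39708/26675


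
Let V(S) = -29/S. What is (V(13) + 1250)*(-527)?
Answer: -8548467/13 ≈ -6.5757e+5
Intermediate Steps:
(V(13) + 1250)*(-527) = (-29/13 + 1250)*(-527) = (16221/13)*(-527) = -8548467/13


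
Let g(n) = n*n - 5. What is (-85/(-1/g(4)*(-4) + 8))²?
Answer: 874225/8464 ≈ 103.29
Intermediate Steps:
g(n) = -5 + n² (g(n) = n² - 5 = -5 + n²)
(-85/(-1/g(4)*(-4) + 8))² = (-85/(-1/(-5 + 4²)*(-4) + 8))² = (-85/(-1/(-5 + 16)*(-4) + 8))² = (-85/(-1/11*(-4) + 8))² = (-85/(4/11 + 8))² = (-85/92/11)² = (-85*11/92)² = (-935/92)² = 874225/8464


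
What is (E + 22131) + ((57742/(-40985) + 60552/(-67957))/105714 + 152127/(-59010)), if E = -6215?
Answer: 263324664131241180107/16547331194542386 ≈ 15913.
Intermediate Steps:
(E + 22131) + ((57742/(-40985) + 60552/(-67957))/105714 + 152127/(-59010)) = (-6215 + 22131) + ((57742/(-40985) + 60552/(-67957))/105714 + 152127/(-59010)) = 15916 + ((57742*(-1/40985) + 60552*(-1/67957))*(1/105714) + 152127*(-1/59010)) = 15916 + ((-57742/40985 - 60552/67957)*(1/105714) - 50709/19670) = 15916 + (-6405696814/2785217645*1/105714 - 50709/19670) = 15916 + (-3202848407/147218249061765 - 50709/19670) = 15916 - 42659161095435469/16547331194542386 = 263324664131241180107/16547331194542386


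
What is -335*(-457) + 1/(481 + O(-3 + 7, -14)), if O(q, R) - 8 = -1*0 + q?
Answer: 75475836/493 ≈ 1.5310e+5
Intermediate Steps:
O(q, R) = 8 + q (O(q, R) = 8 + (-1*0 + q) = 8 + (0 + q) = 8 + q)
-335*(-457) + 1/(481 + O(-3 + 7, -14)) = -335*(-457) + 1/(481 + (8 + (-3 + 7))) = 153095 + 1/(481 + (8 + 4)) = 153095 + 1/(481 + 12) = 153095 + 1/493 = 75475836/493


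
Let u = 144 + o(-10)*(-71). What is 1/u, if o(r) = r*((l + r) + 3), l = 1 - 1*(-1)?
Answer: -1/3406 ≈ -0.00029360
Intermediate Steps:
l = 2 (l = 1 + 1 = 2)
o(r) = r*(5 + r) (o(r) = r*((2 + r) + 3) = r*(5 + r))
u = -3406 (u = 144 - 10*(5 - 10)*(-71) = 144 - 10*(-5)*(-71) = 144 + 50*(-71) = 144 - 3550 = -3406)
1/u = 1/(-3406) = -1/3406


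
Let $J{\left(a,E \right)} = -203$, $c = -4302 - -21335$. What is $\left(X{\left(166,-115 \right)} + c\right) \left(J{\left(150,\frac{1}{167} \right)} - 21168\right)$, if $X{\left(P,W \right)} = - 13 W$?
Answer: $-395961888$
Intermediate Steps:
$c = 17033$ ($c = -4302 + 21335 = 17033$)
$\left(X{\left(166,-115 \right)} + c\right) \left(J{\left(150,\frac{1}{167} \right)} - 21168\right) = \left(\left(-13\right) \left(-115\right) + 17033\right) \left(-203 - 21168\right) = \left(1495 + 17033\right) \left(-21371\right) = 18528 \left(-21371\right) = -395961888$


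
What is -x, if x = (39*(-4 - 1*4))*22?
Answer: 6864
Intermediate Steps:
x = -6864 (x = (39*(-4 - 4))*22 = (39*(-8))*22 = -312*22 = -6864)
-x = -1*(-6864) = 6864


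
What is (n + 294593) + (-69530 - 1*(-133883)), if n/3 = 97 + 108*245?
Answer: 438617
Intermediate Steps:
n = 79671 (n = 3*(97 + 108*245) = 3*(97 + 26460) = 3*26557 = 79671)
(n + 294593) + (-69530 - 1*(-133883)) = (79671 + 294593) + (-69530 - 1*(-133883)) = 374264 + (-69530 + 133883) = 374264 + 64353 = 438617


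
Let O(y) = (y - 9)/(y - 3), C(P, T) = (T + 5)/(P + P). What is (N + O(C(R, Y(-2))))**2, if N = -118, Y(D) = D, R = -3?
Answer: 651249/49 ≈ 13291.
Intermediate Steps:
C(P, T) = (5 + T)/(2*P) (C(P, T) = (5 + T)/((2*P)) = (5 + T)*(1/(2*P)) = (5 + T)/(2*P))
O(y) = (-9 + y)/(-3 + y)
(N + O(C(R, Y(-2))))**2 = (-118 + (-9 + (1/2)*(5 - 2)/(-3))/(-3 + (1/2)*(5 - 2)/(-3)))**2 = (-118 + (-9 + (1/2)*(-1/3)*3)/(-3 + (1/2)*(-1/3)*3))**2 = (-118 + (-9 - 1/2)/(-3 - 1/2))**2 = (-118 - 19/2/(-7/2))**2 = (-118 - 2/7*(-19/2))**2 = (-118 + 19/7)**2 = (-807/7)**2 = 651249/49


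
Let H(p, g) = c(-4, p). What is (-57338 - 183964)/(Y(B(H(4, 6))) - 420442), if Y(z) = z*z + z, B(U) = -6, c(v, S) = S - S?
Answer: 120651/210206 ≈ 0.57397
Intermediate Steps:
c(v, S) = 0
H(p, g) = 0
Y(z) = z + z**2 (Y(z) = z**2 + z = z + z**2)
(-57338 - 183964)/(Y(B(H(4, 6))) - 420442) = (-57338 - 183964)/(-6*(1 - 6) - 420442) = -241302/(-6*(-5) - 420442) = -241302/(30 - 420442) = -241302/(-420412) = -241302*(-1/420412) = 120651/210206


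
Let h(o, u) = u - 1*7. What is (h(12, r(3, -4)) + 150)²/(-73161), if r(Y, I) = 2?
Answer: -21025/73161 ≈ -0.28738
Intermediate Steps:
h(o, u) = -7 + u (h(o, u) = u - 7 = -7 + u)
(h(12, r(3, -4)) + 150)²/(-73161) = ((-7 + 2) + 150)²/(-73161) = (-5 + 150)²*(-1/73161) = 145²*(-1/73161) = 21025*(-1/73161) = -21025/73161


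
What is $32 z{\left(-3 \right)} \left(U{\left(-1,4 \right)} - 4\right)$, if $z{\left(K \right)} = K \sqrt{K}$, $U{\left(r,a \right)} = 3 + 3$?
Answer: $- 192 i \sqrt{3} \approx - 332.55 i$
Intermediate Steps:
$U{\left(r,a \right)} = 6$
$z{\left(K \right)} = K^{\frac{3}{2}}$
$32 z{\left(-3 \right)} \left(U{\left(-1,4 \right)} - 4\right) = 32 \left(-3\right)^{\frac{3}{2}} \left(6 - 4\right) = 32 \left(- 3 i \sqrt{3}\right) 2 = - 96 i \sqrt{3} \cdot 2 = - 192 i \sqrt{3}$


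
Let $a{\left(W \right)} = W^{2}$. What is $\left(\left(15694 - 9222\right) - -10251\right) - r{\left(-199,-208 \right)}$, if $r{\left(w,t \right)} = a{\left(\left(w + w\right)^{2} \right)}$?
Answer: $-25091810493$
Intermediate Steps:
$r{\left(w,t \right)} = 16 w^{4}$ ($r{\left(w,t \right)} = \left(\left(w + w\right)^{2}\right)^{2} = \left(\left(2 w\right)^{2}\right)^{2} = \left(4 w^{2}\right)^{2} = 16 w^{4}$)
$\left(\left(15694 - 9222\right) - -10251\right) - r{\left(-199,-208 \right)} = \left(\left(15694 - 9222\right) - -10251\right) - 16 \left(-199\right)^{4} = \left(\left(15694 - 9222\right) + 10251\right) - 16 \cdot 1568239201 = \left(6472 + 10251\right) - 25091827216 = 16723 - 25091827216 = -25091810493$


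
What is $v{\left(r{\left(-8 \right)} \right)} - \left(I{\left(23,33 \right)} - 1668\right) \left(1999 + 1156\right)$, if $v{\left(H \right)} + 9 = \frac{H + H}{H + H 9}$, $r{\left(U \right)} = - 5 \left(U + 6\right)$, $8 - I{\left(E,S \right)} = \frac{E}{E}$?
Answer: $\frac{26202231}{5} \approx 5.2404 \cdot 10^{6}$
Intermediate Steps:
$I{\left(E,S \right)} = 7$ ($I{\left(E,S \right)} = 8 - \frac{E}{E} = 8 - 1 = 7$)
$r{\left(U \right)} = -30 - 5 U$ ($r{\left(U \right)} = - 5 \left(6 + U\right) = -30 - 5 U$)
$v{\left(H \right)} = - \frac{44}{5}$ ($v{\left(H \right)} = -9 + \frac{H + H}{H + H 9} = -9 + \frac{2 H}{H + 9 H} = -9 + \frac{2 H}{10 H} = -9 + 2 H \frac{1}{10 H} = -9 + \frac{1}{5} = - \frac{44}{5}$)
$v{\left(r{\left(-8 \right)} \right)} - \left(I{\left(23,33 \right)} - 1668\right) \left(1999 + 1156\right) = - \frac{44}{5} - \left(7 - 1668\right) \left(1999 + 1156\right) = - \frac{44}{5} - \left(-1661\right) 3155 = - \frac{44}{5} - -5240455 = - \frac{44}{5} + 5240455 = \frac{26202231}{5}$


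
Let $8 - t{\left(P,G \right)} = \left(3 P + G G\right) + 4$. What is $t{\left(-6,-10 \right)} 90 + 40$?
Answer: $-6980$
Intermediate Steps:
$t{\left(P,G \right)} = 4 - G^{2} - 3 P$ ($t{\left(P,G \right)} = 8 - \left(\left(3 P + G G\right) + 4\right) = 8 - \left(\left(3 P + G^{2}\right) + 4\right) = 8 - \left(\left(G^{2} + 3 P\right) + 4\right) = 8 - \left(4 + G^{2} + 3 P\right) = 4 - G^{2} - 3 P$)
$t{\left(-6,-10 \right)} 90 + 40 = \left(4 - \left(-10\right)^{2} - -18\right) 90 + 40 = \left(4 - 100 + 18\right) 90 + 40 = \left(-78\right) 90 + 40 = -7020 + 40 = -6980$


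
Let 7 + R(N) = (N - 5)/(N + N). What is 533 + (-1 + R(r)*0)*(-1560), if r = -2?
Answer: 2093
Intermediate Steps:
R(N) = -7 + (-5 + N)/(2*N) (R(N) = -7 + (N - 5)/(N + N) = -7 + (-5 + N)/((2*N)) = -7 + (-5 + N)*(1/(2*N)) = -7 + (-5 + N)/(2*N))
533 + (-1 + R(r)*0)*(-1560) = 533 + (-1 + ((½)*(-5 - 13*(-2))/(-2))*0)*(-1560) = 533 + (-1 + ((½)*(-½)*(-5 + 26))*0)*(-1560) = 533 + (-1 + ((½)*(-½)*21)*0)*(-1560) = 533 + (-1 - 21/4*0)*(-1560) = 533 + (-1 + 0)*(-1560) = 533 - 1*(-1560) = 533 + 1560 = 2093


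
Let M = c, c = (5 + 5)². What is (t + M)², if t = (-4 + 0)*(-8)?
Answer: 17424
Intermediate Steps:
t = 32 (t = -4*(-8) = 32)
c = 100 (c = 10² = 100)
M = 100
(t + M)² = (32 + 100)² = 132² = 17424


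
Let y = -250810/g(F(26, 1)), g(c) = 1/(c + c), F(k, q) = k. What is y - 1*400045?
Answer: -13442165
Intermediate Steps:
g(c) = 1/(2*c)
y = -13042120 (y = -250810/((½)/26) = -250810/((½)*(1/26)) = -250810/1/52 = -250810*52 = -13042120)
y - 1*400045 = -13042120 - 1*400045 = -13042120 - 400045 = -13442165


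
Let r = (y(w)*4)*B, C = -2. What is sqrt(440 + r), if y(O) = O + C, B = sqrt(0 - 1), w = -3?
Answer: 2*sqrt(110 - 5*I) ≈ 20.982 - 0.47661*I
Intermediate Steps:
B = I (B = sqrt(-1) = I ≈ 1.0*I)
y(O) = -2 + O (y(O) = O - 2 = -2 + O)
r = -20*I (r = ((-2 - 3)*4)*I = (-5*4)*I = -20*I ≈ -20.0*I)
sqrt(440 + r) = sqrt(440 - 20*I)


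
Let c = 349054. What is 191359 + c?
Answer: 540413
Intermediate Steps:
191359 + c = 191359 + 349054 = 540413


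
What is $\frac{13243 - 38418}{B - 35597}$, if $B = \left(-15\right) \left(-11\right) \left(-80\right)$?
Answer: $\frac{25175}{48797} \approx 0.51591$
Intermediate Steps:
$B = -13200$ ($B = 165 \left(-80\right) = -13200$)
$\frac{13243 - 38418}{B - 35597} = \frac{13243 - 38418}{-13200 - 35597} = - \frac{25175}{-48797} = \left(-25175\right) \left(- \frac{1}{48797}\right) = \frac{25175}{48797}$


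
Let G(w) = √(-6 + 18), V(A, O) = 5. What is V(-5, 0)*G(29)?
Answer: 10*√3 ≈ 17.320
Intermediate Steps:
G(w) = 2*√3 (G(w) = √12 = 2*√3)
V(-5, 0)*G(29) = 5*(2*√3) = 10*√3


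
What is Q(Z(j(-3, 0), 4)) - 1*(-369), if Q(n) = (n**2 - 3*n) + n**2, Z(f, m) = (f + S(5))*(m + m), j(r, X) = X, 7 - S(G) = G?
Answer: 833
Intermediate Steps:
S(G) = 7 - G
Z(f, m) = 2*m*(2 + f) (Z(f, m) = (f + (7 - 1*5))*(m + m) = (f + (7 - 5))*(2*m) = (f + 2)*(2*m) = (2 + f)*(2*m) = 2*m*(2 + f))
Q(n) = -3*n + 2*n**2
Q(Z(j(-3, 0), 4)) - 1*(-369) = (2*4*(2 + 0))*(-3 + 2*(2*4*(2 + 0))) - 1*(-369) = (2*4*2)*(-3 + 2*(2*4*2)) + 369 = 16*(-3 + 2*16) + 369 = 16*(-3 + 32) + 369 = 16*29 + 369 = 464 + 369 = 833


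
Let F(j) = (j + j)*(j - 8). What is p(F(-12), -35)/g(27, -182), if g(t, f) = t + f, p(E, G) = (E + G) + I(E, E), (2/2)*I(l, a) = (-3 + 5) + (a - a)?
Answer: -447/155 ≈ -2.8839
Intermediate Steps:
I(l, a) = 2 (I(l, a) = (-3 + 5) + (a - a) = 2 + 0 = 2)
F(j) = 2*j*(-8 + j) (F(j) = (2*j)*(-8 + j) = 2*j*(-8 + j))
p(E, G) = 2 + E + G (p(E, G) = (E + G) + 2 = 2 + E + G)
g(t, f) = f + t
p(F(-12), -35)/g(27, -182) = (2 + 2*(-12)*(-8 - 12) - 35)/(-182 + 27) = (2 + 2*(-12)*(-20) - 35)/(-155) = (2 + 480 - 35)*(-1/155) = 447*(-1/155) = -447/155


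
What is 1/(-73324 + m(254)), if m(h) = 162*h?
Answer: -1/32176 ≈ -3.1079e-5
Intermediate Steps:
1/(-73324 + m(254)) = 1/(-73324 + 162*254) = 1/(-73324 + 41148) = 1/(-32176) = -1/32176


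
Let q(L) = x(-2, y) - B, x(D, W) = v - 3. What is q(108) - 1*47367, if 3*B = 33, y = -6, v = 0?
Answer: -47381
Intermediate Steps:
B = 11 (B = (⅓)*33 = 11)
x(D, W) = -3 (x(D, W) = 0 - 3 = -3)
q(L) = -14 (q(L) = -3 - 1*11 = -3 - 11 = -14)
q(108) - 1*47367 = -14 - 1*47367 = -14 - 47367 = -47381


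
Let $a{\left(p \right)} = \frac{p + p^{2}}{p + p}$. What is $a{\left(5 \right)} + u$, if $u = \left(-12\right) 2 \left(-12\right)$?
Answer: $291$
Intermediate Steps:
$a{\left(p \right)} = \frac{p + p^{2}}{2 p}$
$u = 288$ ($u = \left(-24\right) \left(-12\right) = 288$)
$a{\left(5 \right)} + u = \left(\frac{1}{2} + \frac{1}{2} \cdot 5\right) + 288 = \left(\frac{1}{2} + \frac{5}{2}\right) + 288 = 3 + 288 = 291$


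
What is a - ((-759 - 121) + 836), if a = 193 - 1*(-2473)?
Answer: 2710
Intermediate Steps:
a = 2666 (a = 193 + 2473 = 2666)
a - ((-759 - 121) + 836) = 2666 - ((-759 - 121) + 836) = 2666 - (-880 + 836) = 2666 - 1*(-44) = 2666 + 44 = 2710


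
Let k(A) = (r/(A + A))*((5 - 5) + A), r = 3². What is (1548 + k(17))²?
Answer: 9641025/4 ≈ 2.4103e+6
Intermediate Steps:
r = 9
k(A) = 9/2 (k(A) = (9/(A + A))*((5 - 5) + A) = (9/(2*A))*(0 + A) = ((1/(2*A))*9)*A = (9/(2*A))*A = 9/2)
(1548 + k(17))² = (1548 + 9/2)² = (3105/2)² = 9641025/4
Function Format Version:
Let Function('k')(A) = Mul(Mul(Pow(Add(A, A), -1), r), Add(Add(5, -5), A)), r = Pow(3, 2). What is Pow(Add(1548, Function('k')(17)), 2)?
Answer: Rational(9641025, 4) ≈ 2.4103e+6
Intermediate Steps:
r = 9
Function('k')(A) = Rational(9, 2) (Function('k')(A) = Mul(Mul(Pow(Add(A, A), -1), 9), Add(Add(5, -5), A)) = Mul(Mul(Pow(Mul(2, A), -1), 9), Add(0, A)) = Mul(Mul(Mul(Rational(1, 2), Pow(A, -1)), 9), A) = Mul(Mul(Rational(9, 2), Pow(A, -1)), A) = Rational(9, 2))
Pow(Add(1548, Function('k')(17)), 2) = Pow(Add(1548, Rational(9, 2)), 2) = Pow(Rational(3105, 2), 2) = Rational(9641025, 4)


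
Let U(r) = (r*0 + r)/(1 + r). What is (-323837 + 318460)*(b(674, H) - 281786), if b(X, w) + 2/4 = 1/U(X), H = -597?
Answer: 510609130801/337 ≈ 1.5152e+9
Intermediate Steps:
U(r) = r/(1 + r) (U(r) = (0 + r)/(1 + r) = r/(1 + r))
b(X, w) = -1/2 + (1 + X)/X (b(X, w) = -1/2 + 1/(X/(1 + X)) = -1/2 + (1 + X)/X)
(-323837 + 318460)*(b(674, H) - 281786) = (-323837 + 318460)*((1/2)*(2 + 674)/674 - 281786) = -5377*((1/2)*(1/674)*676 - 281786) = -5377*(169/337 - 281786) = -5377*(-94961713/337) = 510609130801/337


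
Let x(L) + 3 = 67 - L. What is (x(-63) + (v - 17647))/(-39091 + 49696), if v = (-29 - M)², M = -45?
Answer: -17264/10605 ≈ -1.6279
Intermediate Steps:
x(L) = 64 - L (x(L) = -3 + (67 - L) = 64 - L)
v = 256 (v = (-29 - 1*(-45))² = (-29 + 45)² = 16² = 256)
(x(-63) + (v - 17647))/(-39091 + 49696) = ((64 - 1*(-63)) + (256 - 17647))/(-39091 + 49696) = ((64 + 63) - 17391)/10605 = (127 - 17391)*(1/10605) = -17264*1/10605 = -17264/10605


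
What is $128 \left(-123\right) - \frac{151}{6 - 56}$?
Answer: $- \frac{787049}{50} \approx -15741.0$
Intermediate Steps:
$128 \left(-123\right) - \frac{151}{6 - 56} = -15744 - \frac{151}{6 - 56} = -15744 - \frac{151}{-50} = -15744 - - \frac{151}{50} = -15744 + \frac{151}{50} = - \frac{787049}{50}$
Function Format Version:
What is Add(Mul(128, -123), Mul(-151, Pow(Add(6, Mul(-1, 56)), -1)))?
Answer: Rational(-787049, 50) ≈ -15741.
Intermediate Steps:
Add(Mul(128, -123), Mul(-151, Pow(Add(6, Mul(-1, 56)), -1))) = Add(-15744, Mul(-151, Pow(Add(6, -56), -1))) = Add(-15744, Mul(-151, Pow(-50, -1))) = Add(-15744, Mul(-151, Rational(-1, 50))) = Add(-15744, Rational(151, 50)) = Rational(-787049, 50)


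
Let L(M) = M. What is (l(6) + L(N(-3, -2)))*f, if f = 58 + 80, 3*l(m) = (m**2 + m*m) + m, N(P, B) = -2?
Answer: 3312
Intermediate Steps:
l(m) = m/3 + 2*m**2/3 (l(m) = ((m**2 + m*m) + m)/3 = ((m**2 + m**2) + m)/3 = (2*m**2 + m)/3 = (m + 2*m**2)/3 = m/3 + 2*m**2/3)
f = 138
(l(6) + L(N(-3, -2)))*f = ((1/3)*6*(1 + 2*6) - 2)*138 = ((1/3)*6*(1 + 12) - 2)*138 = ((1/3)*6*13 - 2)*138 = (26 - 2)*138 = 24*138 = 3312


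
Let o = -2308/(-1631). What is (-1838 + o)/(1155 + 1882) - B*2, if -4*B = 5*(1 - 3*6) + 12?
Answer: -367585271/9906694 ≈ -37.105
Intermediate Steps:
B = 73/4 (B = -(5*(1 - 3*6) + 12)/4 = -(5*(1 - 18) + 12)/4 = -(5*(-17) + 12)/4 = -(-85 + 12)/4 = -1/4*(-73) = 73/4 ≈ 18.250)
o = 2308/1631 (o = -2308*(-1/1631) = 2308/1631 ≈ 1.4151)
(-1838 + o)/(1155 + 1882) - B*2 = (-1838 + 2308/1631)/(1155 + 1882) - 73*2/4 = -2995470/1631/3037 - 1*73/2 = -2995470/1631*1/3037 - 73/2 = -2995470/4953347 - 73/2 = -367585271/9906694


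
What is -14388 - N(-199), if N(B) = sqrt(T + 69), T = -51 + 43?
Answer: -14388 - sqrt(61) ≈ -14396.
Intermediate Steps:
T = -8
N(B) = sqrt(61) (N(B) = sqrt(-8 + 69) = sqrt(61))
-14388 - N(-199) = -14388 - sqrt(61)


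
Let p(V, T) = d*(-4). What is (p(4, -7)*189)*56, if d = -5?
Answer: 211680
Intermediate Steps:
p(V, T) = 20 (p(V, T) = -5*(-4) = 20)
(p(4, -7)*189)*56 = (20*189)*56 = 3780*56 = 211680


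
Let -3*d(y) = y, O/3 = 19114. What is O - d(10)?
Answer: 172036/3 ≈ 57345.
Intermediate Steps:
O = 57342 (O = 3*19114 = 57342)
d(y) = -y/3
O - d(10) = 57342 - (-1)*10/3 = 57342 - 1*(-10/3) = 57342 + 10/3 = 172036/3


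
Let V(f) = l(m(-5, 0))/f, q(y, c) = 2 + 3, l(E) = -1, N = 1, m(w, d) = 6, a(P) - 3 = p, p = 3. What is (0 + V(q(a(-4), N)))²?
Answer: 1/25 ≈ 0.040000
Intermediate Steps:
a(P) = 6 (a(P) = 3 + 3 = 6)
q(y, c) = 5
V(f) = -1/f
(0 + V(q(a(-4), N)))² = (0 - 1/5)² = (0 - 1*⅕)² = (0 - ⅕)² = (-⅕)² = 1/25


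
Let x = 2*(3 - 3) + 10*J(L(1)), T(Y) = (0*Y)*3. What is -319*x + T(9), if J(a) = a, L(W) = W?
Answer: -3190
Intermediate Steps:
T(Y) = 0 (T(Y) = 0*3 = 0)
x = 10 (x = 2*(3 - 3) + 10*1 = 2*0 + 10 = 0 + 10 = 10)
-319*x + T(9) = -319*10 + 0 = -3190 + 0 = -3190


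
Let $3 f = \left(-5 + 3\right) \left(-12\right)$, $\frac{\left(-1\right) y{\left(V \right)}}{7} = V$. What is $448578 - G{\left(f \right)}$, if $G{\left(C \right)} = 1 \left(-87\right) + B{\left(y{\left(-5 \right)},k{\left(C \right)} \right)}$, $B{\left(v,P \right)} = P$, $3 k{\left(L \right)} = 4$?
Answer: $\frac{1345991}{3} \approx 4.4866 \cdot 10^{5}$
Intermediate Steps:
$y{\left(V \right)} = - 7 V$
$f = 8$ ($f = \frac{\left(-5 + 3\right) \left(-12\right)}{3} = \frac{\left(-2\right) \left(-12\right)}{3} = \frac{1}{3} \cdot 24 = 8$)
$k{\left(L \right)} = \frac{4}{3}$ ($k{\left(L \right)} = \frac{1}{3} \cdot 4 = \frac{4}{3}$)
$G{\left(C \right)} = - \frac{257}{3}$ ($G{\left(C \right)} = 1 \left(-87\right) + \frac{4}{3} = -87 + \frac{4}{3} = - \frac{257}{3}$)
$448578 - G{\left(f \right)} = 448578 - - \frac{257}{3} = 448578 + \frac{257}{3} = \frac{1345991}{3}$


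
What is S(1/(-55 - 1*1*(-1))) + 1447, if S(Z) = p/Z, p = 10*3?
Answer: -173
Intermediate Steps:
p = 30
S(Z) = 30/Z
S(1/(-55 - 1*1*(-1))) + 1447 = 30/(1/(-55 - 1*1*(-1))) + 1447 = 30/(1/(-55 - 1*(-1))) + 1447 = 30/(1/(-55 + 1)) + 1447 = 30/(1/(-54)) + 1447 = 30/(-1/54) + 1447 = 30*(-54) + 1447 = -1620 + 1447 = -173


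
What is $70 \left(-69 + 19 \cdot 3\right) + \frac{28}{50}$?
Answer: $- \frac{20986}{25} \approx -839.44$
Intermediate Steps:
$70 \left(-69 + 19 \cdot 3\right) + \frac{28}{50} = 70 \left(-69 + 57\right) + 28 \cdot \frac{1}{50} = 70 \left(-12\right) + \frac{14}{25} = -840 + \frac{14}{25} = - \frac{20986}{25}$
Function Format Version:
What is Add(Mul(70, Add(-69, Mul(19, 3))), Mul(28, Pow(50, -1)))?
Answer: Rational(-20986, 25) ≈ -839.44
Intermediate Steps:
Add(Mul(70, Add(-69, Mul(19, 3))), Mul(28, Pow(50, -1))) = Add(Mul(70, Add(-69, 57)), Mul(28, Rational(1, 50))) = Add(Mul(70, -12), Rational(14, 25)) = Add(-840, Rational(14, 25)) = Rational(-20986, 25)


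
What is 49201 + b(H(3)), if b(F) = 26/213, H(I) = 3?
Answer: 10479839/213 ≈ 49201.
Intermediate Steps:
b(F) = 26/213 (b(F) = 26*(1/213) = 26/213)
49201 + b(H(3)) = 49201 + 26/213 = 10479839/213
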